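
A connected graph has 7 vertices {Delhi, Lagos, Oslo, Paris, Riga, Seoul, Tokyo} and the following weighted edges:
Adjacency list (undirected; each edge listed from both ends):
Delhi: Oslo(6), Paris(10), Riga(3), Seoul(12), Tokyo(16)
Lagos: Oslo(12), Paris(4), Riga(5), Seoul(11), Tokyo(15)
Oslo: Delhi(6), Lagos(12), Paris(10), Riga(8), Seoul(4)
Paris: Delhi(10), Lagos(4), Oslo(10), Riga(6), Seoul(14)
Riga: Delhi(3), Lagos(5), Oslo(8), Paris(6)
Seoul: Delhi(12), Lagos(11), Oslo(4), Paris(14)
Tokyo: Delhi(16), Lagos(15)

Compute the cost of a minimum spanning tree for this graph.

Sort edges by weight, then run Kruskal:
Delhi—Riga (3): add — endpoints in different components.
Lagos—Paris (4): add — endpoints in different components.
Oslo—Seoul (4): add — endpoints in different components.
Lagos—Riga (5): add — endpoints in different components.
Delhi—Oslo (6): add — endpoints in different components.
Paris—Riga (6): skip — Riga and Paris already connected.
Oslo—Riga (8): skip — Riga and Oslo already connected.
Delhi—Paris (10): skip — Delhi and Paris already connected.
Oslo—Paris (10): skip — Oslo and Paris already connected.
Lagos—Seoul (11): skip — Seoul and Lagos already connected.
Delhi—Seoul (12): skip — Delhi and Seoul already connected.
Lagos—Oslo (12): skip — Lagos and Oslo already connected.
Paris—Seoul (14): skip — Seoul and Paris already connected.
Lagos—Tokyo (15): add — endpoints in different components.
MST edges: Delhi—Riga, Lagos—Paris, Oslo—Seoul, Lagos—Riga, Delhi—Oslo, Lagos—Tokyo; total weight 3+4+4+5+6+15 = 37.

37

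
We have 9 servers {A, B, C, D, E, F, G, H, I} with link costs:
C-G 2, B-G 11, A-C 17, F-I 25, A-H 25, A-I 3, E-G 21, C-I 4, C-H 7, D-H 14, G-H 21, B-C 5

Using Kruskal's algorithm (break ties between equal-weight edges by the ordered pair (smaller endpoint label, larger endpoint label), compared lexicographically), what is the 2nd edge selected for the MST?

Sort edges by weight, then run Kruskal:
C-G (2): add — endpoints in different components.
A-I (3): add — endpoints in different components.
C-I (4): add — endpoints in different components.
B-C (5): add — endpoints in different components.
C-H (7): add — endpoints in different components.
B-G (11): skip — B and G already connected.
D-H (14): add — endpoints in different components.
A-C (17): skip — A and C already connected.
E-G (21): add — endpoints in different components.
G-H (21): skip — G and H already connected.
A-H (25): skip — A and H already connected.
F-I (25): add — endpoints in different components.
The 2nd edge added is A-I.

A-I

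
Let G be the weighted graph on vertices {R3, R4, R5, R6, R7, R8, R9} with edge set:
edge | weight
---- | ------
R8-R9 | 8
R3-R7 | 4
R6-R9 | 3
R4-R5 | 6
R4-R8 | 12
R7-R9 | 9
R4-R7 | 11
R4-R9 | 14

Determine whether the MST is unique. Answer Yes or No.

Kruskal: consider edges lightest-first.
R6-R9 (3): add — endpoints in different components.
R3-R7 (4): add — endpoints in different components.
R4-R5 (6): add — endpoints in different components.
R8-R9 (8): add — endpoints in different components.
R7-R9 (9): add — endpoints in different components.
R4-R7 (11): add — endpoints in different components.
Every non-tree edge has weight strictly greater than the heaviest edge on the tree path between its endpoints, so the MST is unique.

Yes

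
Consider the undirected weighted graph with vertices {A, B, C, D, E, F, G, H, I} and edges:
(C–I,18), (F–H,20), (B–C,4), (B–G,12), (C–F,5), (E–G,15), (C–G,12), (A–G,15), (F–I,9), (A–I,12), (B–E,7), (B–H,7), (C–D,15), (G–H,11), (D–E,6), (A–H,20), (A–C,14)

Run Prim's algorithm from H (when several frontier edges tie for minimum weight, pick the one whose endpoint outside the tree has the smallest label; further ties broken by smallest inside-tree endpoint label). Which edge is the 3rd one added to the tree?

Grow the tree from H using Prim:
Step 1: cheapest edge leaving the tree is B–H (7); add B.
Step 2: cheapest edge leaving the tree is B–C (4); add C.
Step 3: cheapest edge leaving the tree is C–F (5); add F.
Step 4: cheapest edge leaving the tree is B–E (7); add E.
Step 5: cheapest edge leaving the tree is D–E (6); add D.
Step 6: cheapest edge leaving the tree is F–I (9); add I.
Step 7: cheapest edge leaving the tree is G–H (11); add G.
Step 8: cheapest edge leaving the tree is A–I (12); add A.
The 3rd edge added is C–F.

C-F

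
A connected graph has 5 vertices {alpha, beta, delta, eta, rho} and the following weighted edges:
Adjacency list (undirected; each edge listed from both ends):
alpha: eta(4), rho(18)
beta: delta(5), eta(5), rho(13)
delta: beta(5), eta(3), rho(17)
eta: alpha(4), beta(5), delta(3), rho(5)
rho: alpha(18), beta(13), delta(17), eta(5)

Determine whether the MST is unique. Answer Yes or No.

Sort edges by weight, then run Kruskal:
delta—eta (3): add. Components now {delta,eta} {rho} {alpha} {beta}
alpha—eta (4): add. Components now {alpha,delta,eta} {rho} {beta}
beta—delta (5): add. Components now {alpha,beta,delta,eta} {rho}
beta—eta (5): skip — eta and beta already connected.
eta—rho (5): add. Components now {alpha,beta,delta,eta,rho}
Non-tree edge beta—eta has weight 5, equal to the heaviest edge on its tree cycle — swapping gives another MST of the same weight. Not unique.

No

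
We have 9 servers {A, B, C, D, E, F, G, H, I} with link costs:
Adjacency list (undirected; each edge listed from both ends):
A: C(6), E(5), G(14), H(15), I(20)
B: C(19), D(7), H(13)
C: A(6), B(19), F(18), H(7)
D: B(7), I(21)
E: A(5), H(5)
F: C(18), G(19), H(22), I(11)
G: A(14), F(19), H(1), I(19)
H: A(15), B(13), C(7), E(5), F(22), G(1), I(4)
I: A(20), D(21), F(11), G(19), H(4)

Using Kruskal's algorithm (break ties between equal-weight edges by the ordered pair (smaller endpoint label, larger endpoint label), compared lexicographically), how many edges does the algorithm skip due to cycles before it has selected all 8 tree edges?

1

Kruskal's algorithm — process edges by increasing weight (ties by edge label):
G—H (1): add — endpoints in different components.
H—I (4): add — endpoints in different components.
A—E (5): add — endpoints in different components.
E—H (5): add — endpoints in different components.
A—C (6): add — endpoints in different components.
B—D (7): add — endpoints in different components.
C—H (7): skip — C and H already connected.
F—I (11): add — endpoints in different components.
B—H (13): add — endpoints in different components.
Edges rejected before the tree was complete: 1.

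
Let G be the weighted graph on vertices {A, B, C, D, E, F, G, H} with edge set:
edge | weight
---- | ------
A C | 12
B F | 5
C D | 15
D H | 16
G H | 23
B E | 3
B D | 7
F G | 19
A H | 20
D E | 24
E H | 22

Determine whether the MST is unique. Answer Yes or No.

Kruskal's algorithm — process edges by increasing weight (ties by edge label):
B E (3): add — endpoints in different components.
B F (5): add — endpoints in different components.
B D (7): add — endpoints in different components.
A C (12): add — endpoints in different components.
C D (15): add — endpoints in different components.
D H (16): add — endpoints in different components.
F G (19): add — endpoints in different components.
Every non-tree edge has weight strictly greater than the heaviest edge on the tree path between its endpoints, so the MST is unique.

Yes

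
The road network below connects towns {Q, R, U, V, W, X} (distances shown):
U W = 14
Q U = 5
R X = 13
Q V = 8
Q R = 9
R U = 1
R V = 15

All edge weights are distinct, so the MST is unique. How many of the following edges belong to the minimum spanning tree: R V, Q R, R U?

1

Sort edges by weight, then run Kruskal:
R U (1): add — endpoints in different components.
Q U (5): add — endpoints in different components.
Q V (8): add — endpoints in different components.
Q R (9): skip — Q and R already connected.
R X (13): add — endpoints in different components.
U W (14): add — endpoints in different components.
MST edge set: {R U, Q U, Q V, R X, U W}.
Of the listed edges, {R U} are in the MST → 1.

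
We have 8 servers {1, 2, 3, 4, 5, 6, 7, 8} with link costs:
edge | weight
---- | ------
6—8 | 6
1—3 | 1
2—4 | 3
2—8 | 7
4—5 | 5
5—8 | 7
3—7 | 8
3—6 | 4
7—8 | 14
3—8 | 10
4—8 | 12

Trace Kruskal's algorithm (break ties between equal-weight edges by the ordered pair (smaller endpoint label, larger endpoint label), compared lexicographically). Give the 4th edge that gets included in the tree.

Sort edges by weight, then run Kruskal:
1—3 (1): add — endpoints in different components.
2—4 (3): add — endpoints in different components.
3—6 (4): add — endpoints in different components.
4—5 (5): add — endpoints in different components.
6—8 (6): add — endpoints in different components.
2—8 (7): add — endpoints in different components.
5—8 (7): skip — 5 and 8 already connected.
3—7 (8): add — endpoints in different components.
The 4th edge added is 4—5.

4-5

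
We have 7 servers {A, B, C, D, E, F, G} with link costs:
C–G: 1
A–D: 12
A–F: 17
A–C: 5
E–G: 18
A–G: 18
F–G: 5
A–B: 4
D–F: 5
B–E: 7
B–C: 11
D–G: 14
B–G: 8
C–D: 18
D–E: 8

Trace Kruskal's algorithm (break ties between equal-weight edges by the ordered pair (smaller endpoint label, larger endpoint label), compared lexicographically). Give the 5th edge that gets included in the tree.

Kruskal: consider edges lightest-first.
C–G (1): add. Components now {A} {B} {C,G} {D} {E} {F}
A–B (4): add. Components now {A,B} {C,G} {D} {E} {F}
A–C (5): add. Components now {A,B,C,G} {D} {E} {F}
D–F (5): add. Components now {A,B,C,G} {D,F} {E}
F–G (5): add. Components now {A,B,C,D,F,G} {E}
B–E (7): add. Components now {A,B,C,D,E,F,G}
The 5th edge added is F–G.

F-G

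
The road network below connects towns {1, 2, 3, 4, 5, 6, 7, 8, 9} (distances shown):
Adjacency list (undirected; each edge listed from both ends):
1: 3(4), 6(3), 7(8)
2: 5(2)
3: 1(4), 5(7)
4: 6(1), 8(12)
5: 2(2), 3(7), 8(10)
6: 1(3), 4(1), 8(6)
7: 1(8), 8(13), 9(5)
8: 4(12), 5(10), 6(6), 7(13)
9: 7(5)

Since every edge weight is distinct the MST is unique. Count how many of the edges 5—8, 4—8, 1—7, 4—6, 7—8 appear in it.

2

Kruskal: consider edges lightest-first.
4—6 (1): add — endpoints in different components.
2—5 (2): add — endpoints in different components.
1—6 (3): add — endpoints in different components.
1—3 (4): add — endpoints in different components.
7—9 (5): add — endpoints in different components.
6—8 (6): add — endpoints in different components.
3—5 (7): add — endpoints in different components.
1—7 (8): add — endpoints in different components.
MST edge set: {4—6, 2—5, 1—6, 1—3, 7—9, 6—8, 3—5, 1—7}.
Of the listed edges, {1—7, 4—6} are in the MST → 2.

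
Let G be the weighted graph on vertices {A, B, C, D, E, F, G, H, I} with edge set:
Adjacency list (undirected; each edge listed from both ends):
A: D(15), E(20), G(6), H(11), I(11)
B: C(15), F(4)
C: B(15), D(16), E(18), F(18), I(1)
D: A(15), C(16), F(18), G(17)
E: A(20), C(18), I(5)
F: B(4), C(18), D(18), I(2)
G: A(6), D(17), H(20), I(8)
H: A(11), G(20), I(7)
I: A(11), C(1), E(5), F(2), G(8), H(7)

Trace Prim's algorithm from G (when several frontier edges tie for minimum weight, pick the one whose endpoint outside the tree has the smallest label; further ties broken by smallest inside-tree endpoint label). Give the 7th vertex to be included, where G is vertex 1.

Prim's algorithm from G:
Step 1: cheapest edge leaving the tree is A-G (6); add A.
Step 2: cheapest edge leaving the tree is G-I (8); add I.
Step 3: cheapest edge leaving the tree is C-I (1); add C.
Step 4: cheapest edge leaving the tree is F-I (2); add F.
Step 5: cheapest edge leaving the tree is B-F (4); add B.
Step 6: cheapest edge leaving the tree is E-I (5); add E.
Step 7: cheapest edge leaving the tree is H-I (7); add H.
Step 8: cheapest edge leaving the tree is A-D (15); add D.
Vertex order: G, A, I, C, F, B, E, H, D. The 7th vertex is E.

E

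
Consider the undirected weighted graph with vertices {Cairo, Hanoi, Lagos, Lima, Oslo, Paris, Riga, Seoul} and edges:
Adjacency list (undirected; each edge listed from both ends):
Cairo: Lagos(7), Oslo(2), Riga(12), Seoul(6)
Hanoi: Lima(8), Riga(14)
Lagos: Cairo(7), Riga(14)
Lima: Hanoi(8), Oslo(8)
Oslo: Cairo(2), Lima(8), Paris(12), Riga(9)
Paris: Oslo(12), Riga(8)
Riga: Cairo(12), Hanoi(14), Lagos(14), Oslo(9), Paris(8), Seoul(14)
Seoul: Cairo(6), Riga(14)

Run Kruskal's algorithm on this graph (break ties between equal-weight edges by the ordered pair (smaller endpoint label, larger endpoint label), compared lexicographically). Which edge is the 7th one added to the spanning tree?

Oslo-Riga

Kruskal: consider edges lightest-first.
Cairo-Oslo (2): add — endpoints in different components.
Cairo-Seoul (6): add — endpoints in different components.
Cairo-Lagos (7): add — endpoints in different components.
Hanoi-Lima (8): add — endpoints in different components.
Lima-Oslo (8): add — endpoints in different components.
Paris-Riga (8): add — endpoints in different components.
Oslo-Riga (9): add — endpoints in different components.
The 7th edge added is Oslo-Riga.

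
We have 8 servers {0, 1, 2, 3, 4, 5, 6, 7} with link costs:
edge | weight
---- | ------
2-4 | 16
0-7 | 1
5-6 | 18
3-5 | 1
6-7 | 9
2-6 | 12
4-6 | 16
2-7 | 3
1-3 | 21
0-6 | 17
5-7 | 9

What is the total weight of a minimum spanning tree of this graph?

60

Prim's algorithm from 1:
Step 1: frontier [1-3 21] → take 1-3 (21); add 3.
Step 2: frontier [3-5 1] → take 3-5 (1); add 5.
Step 3: frontier [5-7 9, 5-6 18] → take 5-7 (9); add 7.
Step 4: frontier [5-6 18, 0-7 1, 2-7 3, 6-7 9] → take 0-7 (1); add 0.
Step 5: frontier [0-6 17, 5-6 18, 2-7 3, 6-7 9] → take 2-7 (3); add 2.
Step 6: frontier [0-6 17, 2-6 12, 2-4 16, 5-6 18, 6-7 9] → take 6-7 (9); add 6.
Step 7: frontier [2-4 16, 4-6 16] → take 2-4 (16); add 4.
MST edges: 1-3, 3-5, 5-7, 0-7, 2-7, 6-7, 2-4; total weight 21+1+9+1+3+9+16 = 60.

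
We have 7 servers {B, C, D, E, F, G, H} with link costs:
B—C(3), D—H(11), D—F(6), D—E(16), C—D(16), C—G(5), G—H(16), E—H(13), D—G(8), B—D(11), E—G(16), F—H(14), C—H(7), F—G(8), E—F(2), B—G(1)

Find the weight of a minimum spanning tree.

Prim's algorithm from E:
Step 1: cheapest edge leaving the tree is E—F (2); add F.
Step 2: cheapest edge leaving the tree is D—F (6); add D.
Step 3: cheapest edge leaving the tree is D—G (8); add G.
Step 4: cheapest edge leaving the tree is B—G (1); add B.
Step 5: cheapest edge leaving the tree is B—C (3); add C.
Step 6: cheapest edge leaving the tree is C—H (7); add H.
MST edges: E—F, D—F, D—G, B—G, B—C, C—H; total weight 2+6+8+1+3+7 = 27.

27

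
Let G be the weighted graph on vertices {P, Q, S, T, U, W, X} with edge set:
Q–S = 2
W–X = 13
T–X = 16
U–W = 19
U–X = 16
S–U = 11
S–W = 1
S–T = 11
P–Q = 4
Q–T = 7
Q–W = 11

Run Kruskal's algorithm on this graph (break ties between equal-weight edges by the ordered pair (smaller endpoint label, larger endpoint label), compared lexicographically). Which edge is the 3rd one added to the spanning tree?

Kruskal: consider edges lightest-first.
S–W (1): add. Components now {X} {P} {Q} {S,W} {T} {U}
Q–S (2): add. Components now {X} {P} {Q,S,W} {T} {U}
P–Q (4): add. Components now {X} {P,Q,S,W} {T} {U}
Q–T (7): add. Components now {X} {P,Q,S,T,W} {U}
Q–W (11): skip — Q and W already connected.
S–T (11): skip — S and T already connected.
S–U (11): add. Components now {X} {P,Q,S,T,U,W}
W–X (13): add. Components now {P,Q,S,T,U,W,X}
The 3rd edge added is P–Q.

P-Q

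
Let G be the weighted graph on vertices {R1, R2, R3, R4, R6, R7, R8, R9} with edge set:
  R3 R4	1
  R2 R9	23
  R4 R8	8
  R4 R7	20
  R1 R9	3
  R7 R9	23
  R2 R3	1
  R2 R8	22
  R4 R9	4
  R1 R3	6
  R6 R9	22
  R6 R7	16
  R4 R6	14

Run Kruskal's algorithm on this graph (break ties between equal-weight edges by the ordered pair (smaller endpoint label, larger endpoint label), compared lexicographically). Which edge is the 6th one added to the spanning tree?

Sort edges by weight, then run Kruskal:
R2 R3 (1): add — endpoints in different components.
R3 R4 (1): add — endpoints in different components.
R1 R9 (3): add — endpoints in different components.
R4 R9 (4): add — endpoints in different components.
R1 R3 (6): skip — R3 and R1 already connected.
R4 R8 (8): add — endpoints in different components.
R4 R6 (14): add — endpoints in different components.
R6 R7 (16): add — endpoints in different components.
The 6th edge added is R4 R6.

R4-R6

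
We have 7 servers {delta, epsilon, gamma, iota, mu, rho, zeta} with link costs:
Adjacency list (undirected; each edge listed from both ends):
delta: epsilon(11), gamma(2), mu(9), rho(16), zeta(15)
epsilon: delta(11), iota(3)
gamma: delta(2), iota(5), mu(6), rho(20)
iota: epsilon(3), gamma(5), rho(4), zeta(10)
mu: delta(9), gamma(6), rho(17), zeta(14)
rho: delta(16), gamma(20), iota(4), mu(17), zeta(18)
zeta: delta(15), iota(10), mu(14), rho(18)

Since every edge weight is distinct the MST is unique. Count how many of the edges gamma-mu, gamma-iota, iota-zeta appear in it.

3

Kruskal: consider edges lightest-first.
delta-gamma (2): add — endpoints in different components.
epsilon-iota (3): add — endpoints in different components.
iota-rho (4): add — endpoints in different components.
gamma-iota (5): add — endpoints in different components.
gamma-mu (6): add — endpoints in different components.
delta-mu (9): skip — mu and delta already connected.
iota-zeta (10): add — endpoints in different components.
MST edge set: {delta-gamma, epsilon-iota, iota-rho, gamma-iota, gamma-mu, iota-zeta}.
Of the listed edges, {gamma-mu, gamma-iota, iota-zeta} are in the MST → 3.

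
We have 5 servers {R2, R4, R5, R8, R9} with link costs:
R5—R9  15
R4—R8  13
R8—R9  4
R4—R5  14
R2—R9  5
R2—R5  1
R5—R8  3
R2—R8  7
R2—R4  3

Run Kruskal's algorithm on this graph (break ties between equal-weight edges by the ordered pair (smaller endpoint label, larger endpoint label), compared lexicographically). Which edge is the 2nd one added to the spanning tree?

R2-R4

Kruskal: consider edges lightest-first.
R2—R5 (1): add — endpoints in different components.
R2—R4 (3): add — endpoints in different components.
R5—R8 (3): add — endpoints in different components.
R8—R9 (4): add — endpoints in different components.
The 2nd edge added is R2—R4.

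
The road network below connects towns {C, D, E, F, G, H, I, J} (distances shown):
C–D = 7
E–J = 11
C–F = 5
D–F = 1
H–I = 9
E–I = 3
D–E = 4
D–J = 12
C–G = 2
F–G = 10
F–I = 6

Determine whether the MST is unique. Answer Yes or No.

Yes

Sort edges by weight, then run Kruskal:
D–F (1): add — endpoints in different components.
C–G (2): add — endpoints in different components.
E–I (3): add — endpoints in different components.
D–E (4): add — endpoints in different components.
C–F (5): add — endpoints in different components.
F–I (6): skip — F and I already connected.
C–D (7): skip — C and D already connected.
H–I (9): add — endpoints in different components.
F–G (10): skip — F and G already connected.
E–J (11): add — endpoints in different components.
Every non-tree edge has weight strictly greater than the heaviest edge on the tree path between its endpoints, so the MST is unique.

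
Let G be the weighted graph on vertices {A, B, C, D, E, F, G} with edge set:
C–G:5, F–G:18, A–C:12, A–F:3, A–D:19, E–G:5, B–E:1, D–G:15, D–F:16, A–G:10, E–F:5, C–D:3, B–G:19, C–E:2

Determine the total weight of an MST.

19

Sort edges by weight, then run Kruskal:
B–E (1): add. Components now {A} {B,E} {C} {D} {F} {G}
C–E (2): add. Components now {A} {B,C,E} {D} {F} {G}
A–F (3): add. Components now {A,F} {B,C,E} {D} {G}
C–D (3): add. Components now {A,F} {B,C,D,E} {G}
C–G (5): add. Components now {A,F} {B,C,D,E,G}
E–F (5): add. Components now {A,B,C,D,E,F,G}
MST edges: B–E, C–E, A–F, C–D, C–G, E–F; total weight 1+2+3+3+5+5 = 19.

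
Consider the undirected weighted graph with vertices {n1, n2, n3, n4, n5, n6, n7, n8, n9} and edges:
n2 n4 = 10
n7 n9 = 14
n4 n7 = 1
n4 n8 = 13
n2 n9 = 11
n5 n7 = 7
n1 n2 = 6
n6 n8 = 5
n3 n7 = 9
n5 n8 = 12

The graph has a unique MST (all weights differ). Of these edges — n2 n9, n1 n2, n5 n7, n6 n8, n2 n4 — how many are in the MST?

5

Sort edges by weight, then run Kruskal:
n4 n7 (1): add — endpoints in different components.
n6 n8 (5): add — endpoints in different components.
n1 n2 (6): add — endpoints in different components.
n5 n7 (7): add — endpoints in different components.
n3 n7 (9): add — endpoints in different components.
n2 n4 (10): add — endpoints in different components.
n2 n9 (11): add — endpoints in different components.
n5 n8 (12): add — endpoints in different components.
MST edge set: {n4 n7, n6 n8, n1 n2, n5 n7, n3 n7, n2 n4, n2 n9, n5 n8}.
Of the listed edges, {n2 n9, n1 n2, n5 n7, n6 n8, n2 n4} are in the MST → 5.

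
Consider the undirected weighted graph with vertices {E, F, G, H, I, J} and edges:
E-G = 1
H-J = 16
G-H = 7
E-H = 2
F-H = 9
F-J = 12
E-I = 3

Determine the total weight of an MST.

Sort edges by weight, then run Kruskal:
E-G (1): add — endpoints in different components.
E-H (2): add — endpoints in different components.
E-I (3): add — endpoints in different components.
G-H (7): skip — G and H already connected.
F-H (9): add — endpoints in different components.
F-J (12): add — endpoints in different components.
MST edges: E-G, E-H, E-I, F-H, F-J; total weight 1+2+3+9+12 = 27.

27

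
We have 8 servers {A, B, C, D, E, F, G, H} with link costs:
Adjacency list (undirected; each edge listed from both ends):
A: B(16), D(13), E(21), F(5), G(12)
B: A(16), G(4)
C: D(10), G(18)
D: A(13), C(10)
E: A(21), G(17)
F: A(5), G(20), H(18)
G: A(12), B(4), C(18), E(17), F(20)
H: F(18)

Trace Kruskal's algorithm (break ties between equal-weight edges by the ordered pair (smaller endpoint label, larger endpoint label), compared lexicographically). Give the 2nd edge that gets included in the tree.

A-F

Sort edges by weight, then run Kruskal:
B—G (4): add — endpoints in different components.
A—F (5): add — endpoints in different components.
C—D (10): add — endpoints in different components.
A—G (12): add — endpoints in different components.
A—D (13): add — endpoints in different components.
A—B (16): skip — A and B already connected.
E—G (17): add — endpoints in different components.
C—G (18): skip — C and G already connected.
F—H (18): add — endpoints in different components.
The 2nd edge added is A—F.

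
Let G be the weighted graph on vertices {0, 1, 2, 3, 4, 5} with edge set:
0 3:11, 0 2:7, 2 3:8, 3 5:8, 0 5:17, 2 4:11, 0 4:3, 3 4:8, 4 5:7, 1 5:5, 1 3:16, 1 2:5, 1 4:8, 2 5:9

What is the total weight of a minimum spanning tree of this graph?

Kruskal: consider edges lightest-first.
0 4 (3): add — endpoints in different components.
1 2 (5): add — endpoints in different components.
1 5 (5): add — endpoints in different components.
0 2 (7): add — endpoints in different components.
4 5 (7): skip — 4 and 5 already connected.
1 4 (8): skip — 1 and 4 already connected.
2 3 (8): add — endpoints in different components.
MST edges: 0 4, 1 2, 1 5, 0 2, 2 3; total weight 3+5+5+7+8 = 28.

28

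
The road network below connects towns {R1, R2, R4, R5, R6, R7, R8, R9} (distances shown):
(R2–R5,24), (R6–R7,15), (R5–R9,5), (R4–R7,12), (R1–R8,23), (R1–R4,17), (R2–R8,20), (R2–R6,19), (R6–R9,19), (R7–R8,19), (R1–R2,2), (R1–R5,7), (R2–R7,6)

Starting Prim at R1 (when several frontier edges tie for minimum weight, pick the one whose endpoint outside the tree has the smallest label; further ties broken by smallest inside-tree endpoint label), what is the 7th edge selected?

R7-R8

Grow the tree from R1 using Prim:
Step 1: frontier [R1–R2 2, R1–R5 7, R1–R4 17, R1–R8 23] → take R1–R2 (2); add R2.
Step 2: frontier [R1–R5 7, R1–R4 17, R1–R8 23, R2–R7 6, R2–R6 19, R2–R8 20, R2–R5 24] → take R2–R7 (6); add R7.
Step 3: frontier [R1–R5 7, R1–R4 17, R1–R8 23, R2–R6 19, R2–R8 20, R2–R5 24, R4–R7 12, R6–R7 15, R7–R8 19] → take R1–R5 (7); add R5.
Step 4: frontier [R1–R4 17, R1–R8 23, R2–R6 19, R2–R8 20, R5–R9 5, R4–R7 12, R6–R7 15, R7–R8 19] → take R5–R9 (5); add R9.
Step 5: frontier [R1–R4 17, R1–R8 23, R2–R6 19, R2–R8 20, R4–R7 12, R6–R7 15, R7–R8 19, R6–R9 19] → take R4–R7 (12); add R4.
Step 6: frontier [R1–R8 23, R2–R6 19, R2–R8 20, R6–R7 15, R7–R8 19, R6–R9 19] → take R6–R7 (15); add R6.
Step 7: frontier [R1–R8 23, R2–R8 20, R7–R8 19] → take R7–R8 (19); add R8.
The 7th edge added is R7–R8.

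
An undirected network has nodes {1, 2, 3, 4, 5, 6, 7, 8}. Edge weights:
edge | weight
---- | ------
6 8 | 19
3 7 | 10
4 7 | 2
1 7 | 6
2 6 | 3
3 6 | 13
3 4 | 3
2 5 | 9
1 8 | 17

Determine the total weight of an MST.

Kruskal: consider edges lightest-first.
4 7 (2): add — endpoints in different components.
2 6 (3): add — endpoints in different components.
3 4 (3): add — endpoints in different components.
1 7 (6): add — endpoints in different components.
2 5 (9): add — endpoints in different components.
3 7 (10): skip — 3 and 7 already connected.
3 6 (13): add — endpoints in different components.
1 8 (17): add — endpoints in different components.
MST edges: 4 7, 2 6, 3 4, 1 7, 2 5, 3 6, 1 8; total weight 2+3+3+6+9+13+17 = 53.

53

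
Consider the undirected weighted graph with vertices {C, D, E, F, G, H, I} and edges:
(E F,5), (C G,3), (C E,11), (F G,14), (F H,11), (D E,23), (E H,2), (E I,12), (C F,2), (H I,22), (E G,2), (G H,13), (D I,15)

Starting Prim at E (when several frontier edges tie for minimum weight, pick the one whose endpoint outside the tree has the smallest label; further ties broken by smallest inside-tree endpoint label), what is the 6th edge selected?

Grow the tree from E using Prim:
Step 1: cheapest edge leaving the tree is E G (2); add G.
Step 2: cheapest edge leaving the tree is E H (2); add H.
Step 3: cheapest edge leaving the tree is C G (3); add C.
Step 4: cheapest edge leaving the tree is C F (2); add F.
Step 5: cheapest edge leaving the tree is E I (12); add I.
Step 6: cheapest edge leaving the tree is D I (15); add D.
The 6th edge added is D I.

D-I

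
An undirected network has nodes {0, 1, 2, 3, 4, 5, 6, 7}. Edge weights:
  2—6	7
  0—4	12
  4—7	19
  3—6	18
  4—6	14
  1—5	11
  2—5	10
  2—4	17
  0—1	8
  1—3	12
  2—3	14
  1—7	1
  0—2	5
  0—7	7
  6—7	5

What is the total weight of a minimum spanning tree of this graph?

Prim, starting at 0.
Step 1: cheapest edge leaving the tree is 0—2 (5); add 2.
Step 2: cheapest edge leaving the tree is 2—6 (7); add 6.
Step 3: cheapest edge leaving the tree is 6—7 (5); add 7.
Step 4: cheapest edge leaving the tree is 1—7 (1); add 1.
Step 5: cheapest edge leaving the tree is 2—5 (10); add 5.
Step 6: cheapest edge leaving the tree is 1—3 (12); add 3.
Step 7: cheapest edge leaving the tree is 0—4 (12); add 4.
MST edges: 0—2, 2—6, 6—7, 1—7, 2—5, 1—3, 0—4; total weight 5+7+5+1+10+12+12 = 52.

52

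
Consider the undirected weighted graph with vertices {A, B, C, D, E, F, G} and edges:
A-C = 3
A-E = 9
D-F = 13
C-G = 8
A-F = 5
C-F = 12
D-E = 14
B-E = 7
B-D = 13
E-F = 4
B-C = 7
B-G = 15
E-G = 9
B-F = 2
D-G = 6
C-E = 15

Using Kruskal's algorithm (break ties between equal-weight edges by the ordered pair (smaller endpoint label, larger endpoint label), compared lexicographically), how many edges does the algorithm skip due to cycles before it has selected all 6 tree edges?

Kruskal: consider edges lightest-first.
B-F (2): add — endpoints in different components.
A-C (3): add — endpoints in different components.
E-F (4): add — endpoints in different components.
A-F (5): add — endpoints in different components.
D-G (6): add — endpoints in different components.
B-C (7): skip — B and C already connected.
B-E (7): skip — B and E already connected.
C-G (8): add — endpoints in different components.
Edges rejected before the tree was complete: 2.

2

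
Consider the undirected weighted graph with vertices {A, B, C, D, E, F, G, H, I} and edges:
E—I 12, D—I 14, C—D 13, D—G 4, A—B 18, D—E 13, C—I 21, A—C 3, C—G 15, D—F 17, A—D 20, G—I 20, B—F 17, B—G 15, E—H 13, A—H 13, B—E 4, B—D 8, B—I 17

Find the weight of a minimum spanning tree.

Grow the tree from I using Prim:
Step 1: cheapest edge leaving the tree is E—I (12); add E.
Step 2: cheapest edge leaving the tree is B—E (4); add B.
Step 3: cheapest edge leaving the tree is B—D (8); add D.
Step 4: cheapest edge leaving the tree is D—G (4); add G.
Step 5: cheapest edge leaving the tree is C—D (13); add C.
Step 6: cheapest edge leaving the tree is A—C (3); add A.
Step 7: cheapest edge leaving the tree is A—H (13); add H.
Step 8: cheapest edge leaving the tree is B—F (17); add F.
MST edges: E—I, B—E, B—D, D—G, C—D, A—C, A—H, B—F; total weight 12+4+8+4+13+3+13+17 = 74.

74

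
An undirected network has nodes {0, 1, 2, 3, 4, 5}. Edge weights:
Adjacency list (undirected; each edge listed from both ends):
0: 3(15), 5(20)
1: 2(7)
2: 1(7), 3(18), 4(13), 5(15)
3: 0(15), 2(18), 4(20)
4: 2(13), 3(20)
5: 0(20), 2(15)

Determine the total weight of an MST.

Grow the tree from 4 using Prim:
Step 1: cheapest edge leaving the tree is 2–4 (13); add 2.
Step 2: cheapest edge leaving the tree is 1–2 (7); add 1.
Step 3: cheapest edge leaving the tree is 2–5 (15); add 5.
Step 4: cheapest edge leaving the tree is 2–3 (18); add 3.
Step 5: cheapest edge leaving the tree is 0–3 (15); add 0.
MST edges: 2–4, 1–2, 2–5, 2–3, 0–3; total weight 13+7+15+18+15 = 68.

68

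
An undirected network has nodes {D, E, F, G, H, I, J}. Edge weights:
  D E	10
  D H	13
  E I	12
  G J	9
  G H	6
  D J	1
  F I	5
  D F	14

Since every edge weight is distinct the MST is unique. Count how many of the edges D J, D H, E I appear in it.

2

Kruskal's algorithm — process edges by increasing weight (ties by edge label):
D J (1): add — endpoints in different components.
F I (5): add — endpoints in different components.
G H (6): add — endpoints in different components.
G J (9): add — endpoints in different components.
D E (10): add — endpoints in different components.
E I (12): add — endpoints in different components.
MST edge set: {D J, F I, G H, G J, D E, E I}.
Of the listed edges, {D J, E I} are in the MST → 2.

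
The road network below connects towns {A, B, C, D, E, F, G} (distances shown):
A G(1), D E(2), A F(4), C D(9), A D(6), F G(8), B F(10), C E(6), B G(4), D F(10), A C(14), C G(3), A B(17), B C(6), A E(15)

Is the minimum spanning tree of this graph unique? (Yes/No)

No

Sort edges by weight, then run Kruskal:
A G (1): add — endpoints in different components.
D E (2): add — endpoints in different components.
C G (3): add — endpoints in different components.
A F (4): add — endpoints in different components.
B G (4): add — endpoints in different components.
A D (6): add — endpoints in different components.
Non-tree edge C E has weight 6, equal to the heaviest edge on its tree cycle — swapping gives another MST of the same weight. Not unique.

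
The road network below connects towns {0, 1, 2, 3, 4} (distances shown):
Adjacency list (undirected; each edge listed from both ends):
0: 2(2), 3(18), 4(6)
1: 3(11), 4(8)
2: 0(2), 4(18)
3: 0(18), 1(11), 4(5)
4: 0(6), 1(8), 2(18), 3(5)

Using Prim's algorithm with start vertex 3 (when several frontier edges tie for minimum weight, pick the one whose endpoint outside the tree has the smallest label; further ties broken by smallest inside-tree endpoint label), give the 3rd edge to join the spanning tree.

0-2

Prim, starting at 3.
Step 1: frontier [3–4 5, 1–3 11, 0–3 18] → take 3–4 (5); add 4.
Step 2: frontier [1–3 11, 0–3 18, 0–4 6, 1–4 8, 2–4 18] → take 0–4 (6); add 0.
Step 3: frontier [0–2 2, 1–3 11, 1–4 8, 2–4 18] → take 0–2 (2); add 2.
Step 4: frontier [1–3 11, 1–4 8] → take 1–4 (8); add 1.
The 3rd edge added is 0–2.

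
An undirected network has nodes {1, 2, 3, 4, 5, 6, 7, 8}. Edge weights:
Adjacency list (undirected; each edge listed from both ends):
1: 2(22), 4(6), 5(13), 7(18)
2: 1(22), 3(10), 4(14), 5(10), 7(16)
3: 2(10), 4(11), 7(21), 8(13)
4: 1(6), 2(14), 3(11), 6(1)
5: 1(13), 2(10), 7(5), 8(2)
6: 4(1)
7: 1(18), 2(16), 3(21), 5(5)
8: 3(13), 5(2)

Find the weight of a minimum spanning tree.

Kruskal's algorithm — process edges by increasing weight (ties by edge label):
4 6 (1): add — endpoints in different components.
5 8 (2): add — endpoints in different components.
5 7 (5): add — endpoints in different components.
1 4 (6): add — endpoints in different components.
2 3 (10): add — endpoints in different components.
2 5 (10): add — endpoints in different components.
3 4 (11): add — endpoints in different components.
MST edges: 4 6, 5 8, 5 7, 1 4, 2 3, 2 5, 3 4; total weight 1+2+5+6+10+10+11 = 45.

45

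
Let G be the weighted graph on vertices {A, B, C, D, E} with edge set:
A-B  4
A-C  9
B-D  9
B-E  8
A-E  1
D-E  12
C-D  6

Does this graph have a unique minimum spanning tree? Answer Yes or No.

No

Sort edges by weight, then run Kruskal:
A-E (1): add — endpoints in different components.
A-B (4): add — endpoints in different components.
C-D (6): add — endpoints in different components.
B-E (8): skip — B and E already connected.
A-C (9): add — endpoints in different components.
Non-tree edge B-D has weight 9, equal to the heaviest edge on its tree cycle — swapping gives another MST of the same weight. Not unique.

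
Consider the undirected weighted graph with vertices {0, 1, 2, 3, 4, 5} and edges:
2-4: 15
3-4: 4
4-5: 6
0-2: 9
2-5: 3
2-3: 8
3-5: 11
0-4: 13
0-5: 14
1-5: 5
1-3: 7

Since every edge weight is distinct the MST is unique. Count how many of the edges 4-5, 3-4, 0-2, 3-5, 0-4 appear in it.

3

Sort edges by weight, then run Kruskal:
2-5 (3): add. Components now {0} {1} {2,5} {3} {4}
3-4 (4): add. Components now {0} {1} {2,5} {3,4}
1-5 (5): add. Components now {0} {1,2,5} {3,4}
4-5 (6): add. Components now {0} {1,2,3,4,5}
1-3 (7): skip — 1 and 3 already connected.
2-3 (8): skip — 2 and 3 already connected.
0-2 (9): add. Components now {0,1,2,3,4,5}
MST edge set: {2-5, 3-4, 1-5, 4-5, 0-2}.
Of the listed edges, {4-5, 3-4, 0-2} are in the MST → 3.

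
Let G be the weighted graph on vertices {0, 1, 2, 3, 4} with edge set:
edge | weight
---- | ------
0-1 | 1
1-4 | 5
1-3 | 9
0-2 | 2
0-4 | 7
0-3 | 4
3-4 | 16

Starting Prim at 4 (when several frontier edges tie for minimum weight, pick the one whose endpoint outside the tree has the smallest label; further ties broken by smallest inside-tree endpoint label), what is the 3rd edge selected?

Prim, starting at 4.
Step 1: frontier [1-4 5, 0-4 7, 3-4 16] → take 1-4 (5); add 1.
Step 2: frontier [0-1 1, 1-3 9, 0-4 7, 3-4 16] → take 0-1 (1); add 0.
Step 3: frontier [0-2 2, 0-3 4, 1-3 9, 3-4 16] → take 0-2 (2); add 2.
Step 4: frontier [0-3 4, 1-3 9, 3-4 16] → take 0-3 (4); add 3.
The 3rd edge added is 0-2.

0-2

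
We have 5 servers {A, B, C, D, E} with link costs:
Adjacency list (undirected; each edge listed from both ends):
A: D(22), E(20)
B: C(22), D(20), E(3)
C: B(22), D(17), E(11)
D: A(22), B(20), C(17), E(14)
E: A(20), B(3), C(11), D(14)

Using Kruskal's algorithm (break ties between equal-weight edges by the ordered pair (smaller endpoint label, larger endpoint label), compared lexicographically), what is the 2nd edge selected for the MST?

C-E

Sort edges by weight, then run Kruskal:
B-E (3): add. Components now {A} {B,E} {C} {D}
C-E (11): add. Components now {A} {B,C,E} {D}
D-E (14): add. Components now {A} {B,C,D,E}
C-D (17): skip — C and D already connected.
A-E (20): add. Components now {A,B,C,D,E}
The 2nd edge added is C-E.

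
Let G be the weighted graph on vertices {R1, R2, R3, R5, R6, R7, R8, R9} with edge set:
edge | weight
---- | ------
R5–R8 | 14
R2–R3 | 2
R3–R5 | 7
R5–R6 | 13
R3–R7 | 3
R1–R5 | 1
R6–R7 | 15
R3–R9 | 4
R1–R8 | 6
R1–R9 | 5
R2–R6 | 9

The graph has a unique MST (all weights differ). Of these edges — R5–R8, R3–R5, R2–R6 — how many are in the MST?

1

Sort edges by weight, then run Kruskal:
R1–R5 (1): add — endpoints in different components.
R2–R3 (2): add — endpoints in different components.
R3–R7 (3): add — endpoints in different components.
R3–R9 (4): add — endpoints in different components.
R1–R9 (5): add — endpoints in different components.
R1–R8 (6): add — endpoints in different components.
R3–R5 (7): skip — R5 and R3 already connected.
R2–R6 (9): add — endpoints in different components.
MST edge set: {R1–R5, R2–R3, R3–R7, R3–R9, R1–R9, R1–R8, R2–R6}.
Of the listed edges, {R2–R6} are in the MST → 1.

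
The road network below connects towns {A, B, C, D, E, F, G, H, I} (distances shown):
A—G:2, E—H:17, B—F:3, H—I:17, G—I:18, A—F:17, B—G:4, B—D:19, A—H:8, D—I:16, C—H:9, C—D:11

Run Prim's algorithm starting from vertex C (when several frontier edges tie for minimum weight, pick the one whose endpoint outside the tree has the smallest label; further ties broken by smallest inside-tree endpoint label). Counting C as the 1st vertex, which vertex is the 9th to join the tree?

E

Prim's algorithm from C:
Step 1: frontier [C—H 9, C—D 11] → take C—H (9); add H.
Step 2: frontier [C—D 11, A—H 8, E—H 17, H—I 17] → take A—H (8); add A.
Step 3: frontier [A—G 2, A—F 17, C—D 11, E—H 17, H—I 17] → take A—G (2); add G.
Step 4: frontier [A—F 17, C—D 11, B—G 4, G—I 18, E—H 17, H—I 17] → take B—G (4); add B.
Step 5: frontier [A—F 17, B—F 3, B—D 19, C—D 11, G—I 18, E—H 17, H—I 17] → take B—F (3); add F.
Step 6: frontier [B—D 19, C—D 11, G—I 18, E—H 17, H—I 17] → take C—D (11); add D.
Step 7: frontier [D—I 16, G—I 18, E—H 17, H—I 17] → take D—I (16); add I.
Step 8: frontier [E—H 17] → take E—H (17); add E.
Vertex order: C, H, A, G, B, F, D, I, E. The 9th vertex is E.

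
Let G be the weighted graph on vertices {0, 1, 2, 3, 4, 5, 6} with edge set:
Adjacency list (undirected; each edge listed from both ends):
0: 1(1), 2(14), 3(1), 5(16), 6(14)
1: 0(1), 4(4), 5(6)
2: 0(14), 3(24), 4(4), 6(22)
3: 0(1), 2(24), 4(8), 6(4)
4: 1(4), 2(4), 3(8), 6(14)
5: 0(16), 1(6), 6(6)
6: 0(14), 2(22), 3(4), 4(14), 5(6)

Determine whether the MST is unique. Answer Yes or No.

Kruskal: consider edges lightest-first.
0–1 (1): add — endpoints in different components.
0–3 (1): add — endpoints in different components.
1–4 (4): add — endpoints in different components.
2–4 (4): add — endpoints in different components.
3–6 (4): add — endpoints in different components.
1–5 (6): add — endpoints in different components.
Non-tree edge 5–6 has weight 6, equal to the heaviest edge on its tree cycle — swapping gives another MST of the same weight. Not unique.

No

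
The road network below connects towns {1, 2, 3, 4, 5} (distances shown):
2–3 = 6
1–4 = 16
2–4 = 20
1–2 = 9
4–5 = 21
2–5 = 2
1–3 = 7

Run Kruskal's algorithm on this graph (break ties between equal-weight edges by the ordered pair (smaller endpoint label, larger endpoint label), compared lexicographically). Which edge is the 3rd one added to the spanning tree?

Kruskal: consider edges lightest-first.
2–5 (2): add. Components now {1} {2,5} {3} {4}
2–3 (6): add. Components now {1} {2,3,5} {4}
1–3 (7): add. Components now {1,2,3,5} {4}
1–2 (9): skip — 1 and 2 already connected.
1–4 (16): add. Components now {1,2,3,4,5}
The 3rd edge added is 1–3.

1-3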